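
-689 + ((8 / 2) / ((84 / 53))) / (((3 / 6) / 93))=-1537 / 7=-219.57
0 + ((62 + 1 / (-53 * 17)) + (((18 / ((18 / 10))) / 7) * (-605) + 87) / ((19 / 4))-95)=-23563986 / 119833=-196.64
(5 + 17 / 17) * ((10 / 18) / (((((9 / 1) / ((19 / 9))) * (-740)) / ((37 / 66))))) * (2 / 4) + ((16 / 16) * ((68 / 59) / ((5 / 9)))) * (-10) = -78523169 / 3784968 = -20.75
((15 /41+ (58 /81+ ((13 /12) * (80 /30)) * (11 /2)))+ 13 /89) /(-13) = -5059213 /3842397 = -1.32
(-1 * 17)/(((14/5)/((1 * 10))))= -425/7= -60.71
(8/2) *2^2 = 16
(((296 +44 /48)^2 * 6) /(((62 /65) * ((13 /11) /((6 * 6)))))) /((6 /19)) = 13266242605 /248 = 53492913.73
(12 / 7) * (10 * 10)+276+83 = 3713 / 7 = 530.43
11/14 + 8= 123/14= 8.79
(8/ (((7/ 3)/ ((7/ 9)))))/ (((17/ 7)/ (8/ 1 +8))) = 896/ 51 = 17.57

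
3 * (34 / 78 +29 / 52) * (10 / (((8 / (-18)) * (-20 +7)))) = 6975 / 1352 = 5.16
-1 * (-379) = 379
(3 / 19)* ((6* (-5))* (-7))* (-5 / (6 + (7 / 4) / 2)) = -24.11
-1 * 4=-4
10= 10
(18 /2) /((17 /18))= 162 /17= 9.53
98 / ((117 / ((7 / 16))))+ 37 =34975 / 936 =37.37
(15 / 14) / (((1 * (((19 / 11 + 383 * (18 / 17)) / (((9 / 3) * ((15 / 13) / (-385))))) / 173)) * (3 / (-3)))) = 397035 / 97024018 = 0.00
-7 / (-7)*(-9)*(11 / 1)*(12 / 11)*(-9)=972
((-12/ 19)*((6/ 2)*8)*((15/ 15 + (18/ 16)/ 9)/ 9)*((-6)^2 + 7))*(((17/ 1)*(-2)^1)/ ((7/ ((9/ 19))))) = 473688/ 2527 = 187.45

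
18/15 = 6/5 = 1.20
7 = 7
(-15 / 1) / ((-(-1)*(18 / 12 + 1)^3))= -24 / 25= -0.96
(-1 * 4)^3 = -64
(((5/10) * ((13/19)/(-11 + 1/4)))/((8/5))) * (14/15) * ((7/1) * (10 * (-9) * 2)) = 19110/817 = 23.39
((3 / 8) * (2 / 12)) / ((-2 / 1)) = -1 / 32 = -0.03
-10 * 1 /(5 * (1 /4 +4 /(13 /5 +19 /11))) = -952 /559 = -1.70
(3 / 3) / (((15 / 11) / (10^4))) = 22000 / 3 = 7333.33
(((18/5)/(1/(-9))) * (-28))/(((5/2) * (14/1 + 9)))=9072/575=15.78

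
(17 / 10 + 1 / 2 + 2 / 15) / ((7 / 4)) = 4 / 3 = 1.33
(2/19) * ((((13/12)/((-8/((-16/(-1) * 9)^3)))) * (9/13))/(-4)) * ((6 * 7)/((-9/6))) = -3919104/19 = -206268.63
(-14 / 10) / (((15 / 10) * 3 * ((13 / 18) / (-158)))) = 4424 / 65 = 68.06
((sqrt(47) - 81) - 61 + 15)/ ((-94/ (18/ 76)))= 1143/ 3572 - 9 * sqrt(47)/ 3572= 0.30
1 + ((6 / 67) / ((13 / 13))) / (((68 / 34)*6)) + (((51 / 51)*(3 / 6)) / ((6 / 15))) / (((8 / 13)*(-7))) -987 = -14802131 / 15008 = -986.28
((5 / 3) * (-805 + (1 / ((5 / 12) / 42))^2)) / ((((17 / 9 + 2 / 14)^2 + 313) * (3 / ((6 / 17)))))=618875586 / 106987885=5.78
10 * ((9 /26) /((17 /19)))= 855 /221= 3.87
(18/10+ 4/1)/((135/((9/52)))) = 0.01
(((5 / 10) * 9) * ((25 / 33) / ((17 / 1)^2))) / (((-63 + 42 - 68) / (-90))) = 0.01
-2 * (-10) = 20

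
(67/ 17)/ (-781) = -67/ 13277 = -0.01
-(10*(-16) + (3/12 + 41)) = 475/4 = 118.75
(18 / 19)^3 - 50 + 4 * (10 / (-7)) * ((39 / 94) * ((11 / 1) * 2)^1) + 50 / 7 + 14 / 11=-2305837178 / 24822721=-92.89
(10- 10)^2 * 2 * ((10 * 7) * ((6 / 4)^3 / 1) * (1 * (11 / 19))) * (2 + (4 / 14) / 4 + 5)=0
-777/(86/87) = -786.03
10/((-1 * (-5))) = 2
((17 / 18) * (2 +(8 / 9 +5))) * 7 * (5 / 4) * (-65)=-2745925 / 648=-4237.54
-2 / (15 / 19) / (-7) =38 / 105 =0.36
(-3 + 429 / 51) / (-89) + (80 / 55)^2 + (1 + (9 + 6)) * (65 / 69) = 216353444 / 12632037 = 17.13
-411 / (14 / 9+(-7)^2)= -3699 / 455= -8.13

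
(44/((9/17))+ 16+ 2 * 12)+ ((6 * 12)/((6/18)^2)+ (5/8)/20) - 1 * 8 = 219785/288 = 763.14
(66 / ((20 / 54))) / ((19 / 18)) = 16038 / 95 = 168.82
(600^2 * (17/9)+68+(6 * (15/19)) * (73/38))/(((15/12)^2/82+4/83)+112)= 26734820982368/4405526675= 6068.47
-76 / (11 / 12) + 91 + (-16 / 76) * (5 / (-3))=5293 / 627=8.44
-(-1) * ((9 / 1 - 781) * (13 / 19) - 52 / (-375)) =-3762512 / 7125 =-528.07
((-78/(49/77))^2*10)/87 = 2453880/1421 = 1726.87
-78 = -78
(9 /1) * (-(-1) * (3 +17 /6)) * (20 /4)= 525 /2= 262.50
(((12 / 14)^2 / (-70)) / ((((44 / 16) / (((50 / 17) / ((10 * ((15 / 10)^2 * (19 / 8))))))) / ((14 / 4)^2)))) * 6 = -384 / 24871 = -0.02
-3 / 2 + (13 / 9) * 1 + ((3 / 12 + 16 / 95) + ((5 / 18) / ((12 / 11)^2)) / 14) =1308403 / 3447360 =0.38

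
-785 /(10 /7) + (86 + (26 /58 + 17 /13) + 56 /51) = -17713681 /38454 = -460.65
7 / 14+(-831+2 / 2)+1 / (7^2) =-81289 / 98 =-829.48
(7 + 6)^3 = 2197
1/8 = 0.12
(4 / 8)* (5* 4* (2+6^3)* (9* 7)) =137340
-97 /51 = -1.90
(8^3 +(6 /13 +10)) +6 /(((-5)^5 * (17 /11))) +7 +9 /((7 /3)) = 2578256494 /4834375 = 533.32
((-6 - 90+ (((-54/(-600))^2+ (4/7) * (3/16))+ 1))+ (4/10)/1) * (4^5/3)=-423291712/13125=-32250.80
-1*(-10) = 10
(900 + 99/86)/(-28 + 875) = 77499/72842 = 1.06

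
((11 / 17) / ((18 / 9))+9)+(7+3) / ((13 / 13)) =657 / 34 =19.32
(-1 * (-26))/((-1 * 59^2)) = -26/3481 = -0.01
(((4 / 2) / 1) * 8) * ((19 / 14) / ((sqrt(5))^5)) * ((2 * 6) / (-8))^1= -228 * sqrt(5) / 875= -0.58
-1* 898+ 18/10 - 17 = -913.20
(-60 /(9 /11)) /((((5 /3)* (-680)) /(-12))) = -66 /85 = -0.78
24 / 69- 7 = -153 / 23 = -6.65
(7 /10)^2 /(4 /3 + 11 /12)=49 /225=0.22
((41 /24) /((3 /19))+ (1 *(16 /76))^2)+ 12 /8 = 321359 /25992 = 12.36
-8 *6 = -48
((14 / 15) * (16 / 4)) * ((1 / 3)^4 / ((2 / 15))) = 28 / 81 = 0.35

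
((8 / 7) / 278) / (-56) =-1 / 13622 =-0.00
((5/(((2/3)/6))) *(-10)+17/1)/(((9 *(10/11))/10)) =-4763/9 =-529.22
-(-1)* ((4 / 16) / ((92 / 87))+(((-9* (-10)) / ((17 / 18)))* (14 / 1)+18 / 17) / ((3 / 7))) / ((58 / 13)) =253389435 / 362848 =698.33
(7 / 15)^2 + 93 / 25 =3.94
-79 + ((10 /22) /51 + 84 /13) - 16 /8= -543544 /7293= -74.53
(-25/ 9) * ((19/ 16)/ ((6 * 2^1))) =-475/ 1728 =-0.27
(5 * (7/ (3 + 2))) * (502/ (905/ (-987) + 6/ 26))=-22544067/ 4402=-5121.32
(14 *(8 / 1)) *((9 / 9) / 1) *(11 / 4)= 308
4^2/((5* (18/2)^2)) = 16/405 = 0.04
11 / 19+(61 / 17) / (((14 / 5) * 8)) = 26739 / 36176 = 0.74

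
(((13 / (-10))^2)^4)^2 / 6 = 665416609183179841 / 60000000000000000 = 11.09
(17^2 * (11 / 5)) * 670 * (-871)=-371033806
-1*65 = -65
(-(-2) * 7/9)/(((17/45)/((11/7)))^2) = 54450/2023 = 26.92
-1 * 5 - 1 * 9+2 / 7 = -96 / 7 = -13.71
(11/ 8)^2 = 121/ 64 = 1.89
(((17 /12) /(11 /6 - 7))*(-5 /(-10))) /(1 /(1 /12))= -17 /1488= -0.01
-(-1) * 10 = 10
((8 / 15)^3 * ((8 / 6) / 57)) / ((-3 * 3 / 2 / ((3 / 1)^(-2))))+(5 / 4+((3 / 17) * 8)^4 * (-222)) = -880.62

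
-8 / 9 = -0.89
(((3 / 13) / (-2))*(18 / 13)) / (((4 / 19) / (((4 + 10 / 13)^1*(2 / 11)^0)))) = -15903 / 4394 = -3.62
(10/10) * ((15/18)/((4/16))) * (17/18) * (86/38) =3655/513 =7.12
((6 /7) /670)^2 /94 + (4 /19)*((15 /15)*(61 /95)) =25225130729 /186603914350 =0.14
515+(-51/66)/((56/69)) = 633307/1232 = 514.05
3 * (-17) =-51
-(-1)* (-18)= -18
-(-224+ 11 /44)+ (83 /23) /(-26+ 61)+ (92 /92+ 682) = 2920067 /3220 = 906.85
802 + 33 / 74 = 59381 / 74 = 802.45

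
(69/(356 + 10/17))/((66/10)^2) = 9775/2200506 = 0.00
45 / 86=0.52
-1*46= -46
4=4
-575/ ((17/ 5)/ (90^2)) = -23287500/ 17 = -1369852.94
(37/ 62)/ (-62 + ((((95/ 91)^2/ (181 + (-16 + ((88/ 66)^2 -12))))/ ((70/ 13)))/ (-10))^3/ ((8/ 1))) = -2269903819856802634575616/ 235824602257556450414423311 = -0.01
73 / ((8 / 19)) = 173.38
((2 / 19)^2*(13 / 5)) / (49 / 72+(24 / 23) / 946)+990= 954155879226 / 963752675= 990.04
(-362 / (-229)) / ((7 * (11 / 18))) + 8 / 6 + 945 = 50079635 / 52899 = 946.70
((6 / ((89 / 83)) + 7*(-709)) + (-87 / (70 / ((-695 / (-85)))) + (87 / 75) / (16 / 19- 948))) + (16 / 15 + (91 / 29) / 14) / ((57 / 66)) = -39114604134116923 / 7876364657700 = -4966.07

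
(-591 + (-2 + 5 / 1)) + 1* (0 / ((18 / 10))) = -588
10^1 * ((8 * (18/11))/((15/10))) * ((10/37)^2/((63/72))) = 768000/105413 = 7.29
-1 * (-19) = 19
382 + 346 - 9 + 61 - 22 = 758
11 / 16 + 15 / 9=113 / 48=2.35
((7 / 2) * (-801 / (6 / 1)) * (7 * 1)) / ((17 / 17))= -3270.75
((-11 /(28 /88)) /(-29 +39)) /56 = -121 /1960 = -0.06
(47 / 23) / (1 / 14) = 658 / 23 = 28.61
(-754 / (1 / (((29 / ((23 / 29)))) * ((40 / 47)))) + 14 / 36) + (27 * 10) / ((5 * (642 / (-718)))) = -48977070487 / 2082006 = -23523.98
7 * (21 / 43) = 147 / 43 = 3.42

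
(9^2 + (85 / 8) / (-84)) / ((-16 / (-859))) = 46684073 / 10752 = 4341.90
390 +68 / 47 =18398 / 47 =391.45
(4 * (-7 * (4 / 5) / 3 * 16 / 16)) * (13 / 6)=-728 / 45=-16.18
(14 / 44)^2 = 49 / 484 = 0.10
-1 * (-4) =4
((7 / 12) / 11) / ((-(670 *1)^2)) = -7 / 59254800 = -0.00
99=99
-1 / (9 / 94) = -94 / 9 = -10.44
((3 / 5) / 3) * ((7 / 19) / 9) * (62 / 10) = 217 / 4275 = 0.05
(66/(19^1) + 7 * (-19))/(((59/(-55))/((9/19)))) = 1218195/21299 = 57.19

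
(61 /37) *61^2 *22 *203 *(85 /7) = 12309179630 /37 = 332680530.54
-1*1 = -1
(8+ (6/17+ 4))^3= 9261000/4913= 1885.00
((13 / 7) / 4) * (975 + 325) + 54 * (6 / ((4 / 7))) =8194 / 7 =1170.57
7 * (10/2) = 35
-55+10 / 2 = -50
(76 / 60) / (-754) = -19 / 11310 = -0.00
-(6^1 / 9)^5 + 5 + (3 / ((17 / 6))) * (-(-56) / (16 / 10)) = 173201 / 4131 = 41.93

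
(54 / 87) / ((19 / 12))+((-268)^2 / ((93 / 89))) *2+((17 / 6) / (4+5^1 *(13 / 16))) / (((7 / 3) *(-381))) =807855893656144 / 5876598483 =137469.98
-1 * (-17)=17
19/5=3.80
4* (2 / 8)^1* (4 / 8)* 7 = 7 / 2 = 3.50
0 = 0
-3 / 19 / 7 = -3 / 133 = -0.02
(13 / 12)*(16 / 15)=52 / 45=1.16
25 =25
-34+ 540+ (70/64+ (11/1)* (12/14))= 115701/224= 516.52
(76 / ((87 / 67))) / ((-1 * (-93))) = 5092 / 8091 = 0.63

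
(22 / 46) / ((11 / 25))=1.09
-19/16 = -1.19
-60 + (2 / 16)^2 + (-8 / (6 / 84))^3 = -89919231 / 64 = -1404987.98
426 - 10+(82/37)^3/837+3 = 17764710427/42396561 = 419.01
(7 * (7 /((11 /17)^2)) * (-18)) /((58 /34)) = -4333266 /3509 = -1234.90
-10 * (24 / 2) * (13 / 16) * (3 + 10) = -1267.50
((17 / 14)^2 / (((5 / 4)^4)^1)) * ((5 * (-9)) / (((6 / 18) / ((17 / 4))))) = -2122416 / 6125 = -346.52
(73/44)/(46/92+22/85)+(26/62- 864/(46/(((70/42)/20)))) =2105519/2023494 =1.04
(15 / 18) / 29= 5 / 174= 0.03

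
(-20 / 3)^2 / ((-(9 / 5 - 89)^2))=-625 / 106929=-0.01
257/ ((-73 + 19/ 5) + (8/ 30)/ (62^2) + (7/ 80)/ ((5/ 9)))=-296372400/ 79619731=-3.72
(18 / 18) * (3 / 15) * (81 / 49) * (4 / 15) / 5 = 108 / 6125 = 0.02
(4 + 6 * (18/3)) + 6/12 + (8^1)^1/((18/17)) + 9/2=473/9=52.56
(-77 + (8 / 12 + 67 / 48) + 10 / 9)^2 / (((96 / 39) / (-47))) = -69054096371 / 663552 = -104067.35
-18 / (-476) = 9 / 238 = 0.04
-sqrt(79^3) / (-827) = 79 * sqrt(79) / 827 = 0.85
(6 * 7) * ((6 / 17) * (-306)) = -4536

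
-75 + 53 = -22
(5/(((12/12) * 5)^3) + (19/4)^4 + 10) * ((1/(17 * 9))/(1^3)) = 1107427/326400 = 3.39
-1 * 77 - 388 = -465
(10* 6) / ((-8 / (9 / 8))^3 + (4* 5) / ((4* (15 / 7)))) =-43740 / 260443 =-0.17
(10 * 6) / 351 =20 / 117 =0.17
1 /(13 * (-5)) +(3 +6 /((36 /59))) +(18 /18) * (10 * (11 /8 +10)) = 98723 /780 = 126.57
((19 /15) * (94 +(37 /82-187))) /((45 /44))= -3172202 /27675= -114.62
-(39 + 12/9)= -121/3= -40.33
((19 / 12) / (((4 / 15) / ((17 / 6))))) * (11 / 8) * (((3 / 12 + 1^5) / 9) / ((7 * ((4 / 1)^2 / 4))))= 88825 / 774144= 0.11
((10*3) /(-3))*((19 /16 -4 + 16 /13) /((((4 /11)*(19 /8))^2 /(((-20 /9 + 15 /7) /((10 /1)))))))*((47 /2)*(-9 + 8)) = 1336445 /337896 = 3.96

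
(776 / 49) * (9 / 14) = 3492 / 343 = 10.18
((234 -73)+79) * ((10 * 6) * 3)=43200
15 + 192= 207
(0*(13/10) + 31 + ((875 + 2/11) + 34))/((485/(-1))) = -10342/5335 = -1.94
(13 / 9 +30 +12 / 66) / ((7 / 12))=12524 / 231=54.22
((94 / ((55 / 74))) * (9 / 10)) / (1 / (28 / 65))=876456 / 17875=49.03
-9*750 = -6750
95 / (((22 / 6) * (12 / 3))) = 285 / 44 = 6.48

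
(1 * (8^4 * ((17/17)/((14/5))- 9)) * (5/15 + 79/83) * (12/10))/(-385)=2883584/20335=141.80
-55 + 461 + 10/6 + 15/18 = 408.50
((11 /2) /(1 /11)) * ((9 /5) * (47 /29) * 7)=358281 /290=1235.45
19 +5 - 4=20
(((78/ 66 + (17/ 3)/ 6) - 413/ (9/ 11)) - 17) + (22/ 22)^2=-34231/ 66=-518.65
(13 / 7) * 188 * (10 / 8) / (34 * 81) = 3055 / 19278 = 0.16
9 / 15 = 3 / 5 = 0.60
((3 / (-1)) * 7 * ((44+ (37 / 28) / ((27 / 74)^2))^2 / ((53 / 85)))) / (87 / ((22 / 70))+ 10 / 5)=-70804543250375 / 201567953979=-351.27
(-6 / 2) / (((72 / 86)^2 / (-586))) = 541757 / 216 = 2508.13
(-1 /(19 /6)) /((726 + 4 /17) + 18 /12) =-0.00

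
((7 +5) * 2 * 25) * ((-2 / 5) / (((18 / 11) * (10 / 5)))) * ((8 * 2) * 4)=-14080 / 3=-4693.33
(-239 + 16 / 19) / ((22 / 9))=-40725 / 418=-97.43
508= 508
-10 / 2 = -5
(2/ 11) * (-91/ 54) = -91/ 297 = -0.31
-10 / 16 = -5 / 8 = -0.62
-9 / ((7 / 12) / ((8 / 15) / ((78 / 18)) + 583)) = -4093524 / 455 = -8996.76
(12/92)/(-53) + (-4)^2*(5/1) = 80.00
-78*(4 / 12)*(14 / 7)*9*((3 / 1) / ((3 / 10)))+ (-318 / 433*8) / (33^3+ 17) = -36429313152 / 7784041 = -4680.00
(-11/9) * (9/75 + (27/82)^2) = -140789/504300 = -0.28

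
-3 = -3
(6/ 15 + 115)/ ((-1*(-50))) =577/ 250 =2.31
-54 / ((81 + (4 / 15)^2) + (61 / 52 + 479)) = -631800 / 6566557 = -0.10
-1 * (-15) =15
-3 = -3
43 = 43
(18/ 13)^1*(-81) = -1458/ 13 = -112.15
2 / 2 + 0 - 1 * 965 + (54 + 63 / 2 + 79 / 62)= -27194 / 31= -877.23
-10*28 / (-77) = 40 / 11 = 3.64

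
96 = 96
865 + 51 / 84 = 865.61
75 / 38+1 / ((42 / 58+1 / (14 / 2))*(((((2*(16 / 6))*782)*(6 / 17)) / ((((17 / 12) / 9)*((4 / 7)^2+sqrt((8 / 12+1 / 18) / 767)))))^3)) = 116548608109*sqrt(118) / 91186230518234861549912064+9860799115893410846308375 / 4996138218719200571031552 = 1.97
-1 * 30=-30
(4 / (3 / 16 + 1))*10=640 / 19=33.68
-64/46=-32/23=-1.39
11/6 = 1.83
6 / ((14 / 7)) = 3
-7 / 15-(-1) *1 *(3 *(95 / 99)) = 398 / 165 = 2.41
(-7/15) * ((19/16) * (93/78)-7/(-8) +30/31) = -294161/193440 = -1.52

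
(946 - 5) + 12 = 953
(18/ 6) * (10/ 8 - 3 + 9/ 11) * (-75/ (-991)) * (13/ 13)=-9225/ 43604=-0.21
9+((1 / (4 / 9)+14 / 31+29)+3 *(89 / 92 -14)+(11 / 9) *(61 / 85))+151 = 167430791 / 1090890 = 153.48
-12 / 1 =-12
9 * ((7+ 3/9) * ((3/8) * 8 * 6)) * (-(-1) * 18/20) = 5346/5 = 1069.20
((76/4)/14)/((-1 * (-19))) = 1/14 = 0.07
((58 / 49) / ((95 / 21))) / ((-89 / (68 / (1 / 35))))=-11832 / 1691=-7.00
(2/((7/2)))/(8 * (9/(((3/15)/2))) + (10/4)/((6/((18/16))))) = 128/161385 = 0.00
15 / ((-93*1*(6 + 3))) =-5 / 279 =-0.02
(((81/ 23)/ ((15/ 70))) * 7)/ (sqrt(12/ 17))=441 * sqrt(51)/ 23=136.93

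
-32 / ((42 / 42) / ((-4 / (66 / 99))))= 192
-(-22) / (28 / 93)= 1023 / 14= 73.07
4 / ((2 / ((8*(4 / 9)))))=64 / 9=7.11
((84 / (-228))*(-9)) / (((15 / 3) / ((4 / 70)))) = 18 / 475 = 0.04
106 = 106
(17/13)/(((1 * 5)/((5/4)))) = 17/52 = 0.33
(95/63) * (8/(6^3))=0.06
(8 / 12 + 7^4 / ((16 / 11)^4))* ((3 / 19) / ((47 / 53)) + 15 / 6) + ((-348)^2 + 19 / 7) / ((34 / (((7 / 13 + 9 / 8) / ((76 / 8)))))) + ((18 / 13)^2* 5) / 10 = 14568067859097331 / 7061814509568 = 2062.94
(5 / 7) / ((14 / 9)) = 45 / 98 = 0.46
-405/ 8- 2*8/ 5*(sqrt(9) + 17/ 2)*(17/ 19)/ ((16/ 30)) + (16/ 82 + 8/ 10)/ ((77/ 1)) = -112.35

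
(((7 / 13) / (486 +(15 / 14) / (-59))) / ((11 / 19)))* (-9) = -329574 / 19134401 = -0.02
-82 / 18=-41 / 9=-4.56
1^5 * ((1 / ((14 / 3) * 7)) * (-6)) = -9 / 49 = -0.18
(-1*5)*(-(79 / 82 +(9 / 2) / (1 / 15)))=14035 / 41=342.32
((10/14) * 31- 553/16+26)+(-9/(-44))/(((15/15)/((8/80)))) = 83781/6160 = 13.60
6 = 6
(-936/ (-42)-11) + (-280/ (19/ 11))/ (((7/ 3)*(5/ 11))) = -18827/ 133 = -141.56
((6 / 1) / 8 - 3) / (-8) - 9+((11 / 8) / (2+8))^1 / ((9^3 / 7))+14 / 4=-608561 / 116640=-5.22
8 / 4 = 2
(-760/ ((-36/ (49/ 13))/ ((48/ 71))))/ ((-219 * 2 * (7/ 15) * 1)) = -53200/ 202137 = -0.26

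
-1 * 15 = -15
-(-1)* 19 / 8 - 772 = -6157 / 8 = -769.62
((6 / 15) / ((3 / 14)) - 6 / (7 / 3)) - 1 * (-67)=6961 / 105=66.30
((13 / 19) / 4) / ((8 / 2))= 13 / 304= 0.04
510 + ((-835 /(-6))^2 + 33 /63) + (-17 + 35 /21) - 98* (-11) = 5277019 /252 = 20940.55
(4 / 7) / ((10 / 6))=12 / 35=0.34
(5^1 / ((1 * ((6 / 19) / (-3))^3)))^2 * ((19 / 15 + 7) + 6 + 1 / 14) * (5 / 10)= 708275738455 / 5376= 131747719.21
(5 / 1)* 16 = 80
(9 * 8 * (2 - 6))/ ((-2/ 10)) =1440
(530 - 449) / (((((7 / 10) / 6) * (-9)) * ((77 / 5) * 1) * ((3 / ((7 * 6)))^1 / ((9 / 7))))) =-90.17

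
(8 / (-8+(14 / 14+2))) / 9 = -8 / 45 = -0.18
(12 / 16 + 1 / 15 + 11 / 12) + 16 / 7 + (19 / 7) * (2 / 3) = 204 / 35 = 5.83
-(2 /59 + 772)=-45550 /59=-772.03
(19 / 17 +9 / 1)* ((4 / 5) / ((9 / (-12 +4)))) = -5504 / 765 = -7.19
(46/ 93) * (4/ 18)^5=0.00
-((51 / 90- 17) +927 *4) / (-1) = 110747 / 30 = 3691.57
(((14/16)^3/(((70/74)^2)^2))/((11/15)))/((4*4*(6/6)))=0.07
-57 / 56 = -1.02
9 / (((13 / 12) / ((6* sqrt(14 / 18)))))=216* sqrt(7) / 13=43.96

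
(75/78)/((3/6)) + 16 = 233/13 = 17.92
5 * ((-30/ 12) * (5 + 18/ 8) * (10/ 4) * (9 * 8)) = -32625/ 2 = -16312.50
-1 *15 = -15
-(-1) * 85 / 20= 17 / 4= 4.25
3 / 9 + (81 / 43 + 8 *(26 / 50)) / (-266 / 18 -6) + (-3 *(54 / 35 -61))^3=5869638097083851 / 1034273625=5675130.79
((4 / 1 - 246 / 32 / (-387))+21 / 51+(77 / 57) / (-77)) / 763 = 2942747 / 508670736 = 0.01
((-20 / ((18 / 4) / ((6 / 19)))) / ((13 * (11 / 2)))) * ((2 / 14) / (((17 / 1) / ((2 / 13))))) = -0.00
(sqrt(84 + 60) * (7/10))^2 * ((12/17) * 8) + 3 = 170619/425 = 401.46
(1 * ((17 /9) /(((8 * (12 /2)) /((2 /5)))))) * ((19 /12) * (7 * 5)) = 2261 /2592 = 0.87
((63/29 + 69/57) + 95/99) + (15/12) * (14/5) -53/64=24488263/3491136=7.01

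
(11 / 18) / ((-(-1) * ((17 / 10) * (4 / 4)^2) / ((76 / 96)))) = 1045 / 3672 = 0.28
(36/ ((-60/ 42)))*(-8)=1008/ 5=201.60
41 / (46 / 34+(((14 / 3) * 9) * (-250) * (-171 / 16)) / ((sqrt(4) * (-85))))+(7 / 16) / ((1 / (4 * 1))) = 604833 / 358364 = 1.69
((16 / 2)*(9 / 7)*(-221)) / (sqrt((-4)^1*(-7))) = -7956*sqrt(7) / 49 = -429.58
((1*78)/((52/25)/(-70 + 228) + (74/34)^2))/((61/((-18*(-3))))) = 801368100/55129543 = 14.54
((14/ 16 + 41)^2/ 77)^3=1413412221390625/ 119677386752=11810.19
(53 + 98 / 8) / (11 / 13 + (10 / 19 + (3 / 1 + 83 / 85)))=12.20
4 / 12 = 1 / 3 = 0.33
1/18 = 0.06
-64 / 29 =-2.21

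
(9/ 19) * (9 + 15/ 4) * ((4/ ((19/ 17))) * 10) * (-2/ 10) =-15606/ 361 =-43.23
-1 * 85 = -85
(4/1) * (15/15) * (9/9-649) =-2592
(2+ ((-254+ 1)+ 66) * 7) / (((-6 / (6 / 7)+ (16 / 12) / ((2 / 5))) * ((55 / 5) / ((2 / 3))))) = 2614 / 121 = 21.60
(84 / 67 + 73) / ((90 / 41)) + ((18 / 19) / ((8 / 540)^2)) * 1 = 49841090 / 11457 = 4350.27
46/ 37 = 1.24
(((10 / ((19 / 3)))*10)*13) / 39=100 / 19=5.26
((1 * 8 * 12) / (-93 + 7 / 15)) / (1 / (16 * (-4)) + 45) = -23040 / 999013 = -0.02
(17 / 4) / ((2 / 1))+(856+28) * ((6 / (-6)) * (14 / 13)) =-7599 / 8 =-949.88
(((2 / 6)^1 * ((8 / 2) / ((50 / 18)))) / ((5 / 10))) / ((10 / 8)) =96 / 125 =0.77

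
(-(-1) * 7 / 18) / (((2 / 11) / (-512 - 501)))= -78001 / 36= -2166.69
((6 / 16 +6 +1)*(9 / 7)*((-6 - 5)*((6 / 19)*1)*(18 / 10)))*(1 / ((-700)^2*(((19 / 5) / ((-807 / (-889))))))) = -127269549 / 4403145880000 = -0.00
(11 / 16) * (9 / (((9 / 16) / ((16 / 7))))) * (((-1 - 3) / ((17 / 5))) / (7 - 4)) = -9.86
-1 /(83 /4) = -4 /83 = -0.05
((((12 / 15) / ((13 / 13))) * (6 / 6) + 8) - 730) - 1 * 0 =-3606 / 5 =-721.20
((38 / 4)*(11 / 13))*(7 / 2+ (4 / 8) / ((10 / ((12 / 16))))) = 59147 / 2080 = 28.44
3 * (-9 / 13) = -27 / 13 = -2.08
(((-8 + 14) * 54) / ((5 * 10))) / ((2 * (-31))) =-81 / 775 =-0.10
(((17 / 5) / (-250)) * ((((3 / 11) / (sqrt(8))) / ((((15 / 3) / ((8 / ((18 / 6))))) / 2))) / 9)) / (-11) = 0.00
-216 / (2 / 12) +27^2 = -567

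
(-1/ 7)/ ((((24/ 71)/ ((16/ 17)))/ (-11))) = 1562/ 357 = 4.38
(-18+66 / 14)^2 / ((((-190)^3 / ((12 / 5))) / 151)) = -3917997 / 420113750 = -0.01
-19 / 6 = -3.17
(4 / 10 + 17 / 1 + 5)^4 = 157351936 / 625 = 251763.10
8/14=4/7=0.57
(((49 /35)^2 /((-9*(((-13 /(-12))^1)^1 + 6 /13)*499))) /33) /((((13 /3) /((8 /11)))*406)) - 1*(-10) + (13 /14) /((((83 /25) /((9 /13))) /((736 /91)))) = 19353779247439198 /1673322861285075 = 11.57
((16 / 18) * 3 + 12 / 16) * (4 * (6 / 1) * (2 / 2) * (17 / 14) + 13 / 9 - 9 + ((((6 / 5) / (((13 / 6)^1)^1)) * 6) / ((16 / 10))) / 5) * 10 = 751.76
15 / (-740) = -3 / 148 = -0.02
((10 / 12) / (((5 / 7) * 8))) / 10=7 / 480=0.01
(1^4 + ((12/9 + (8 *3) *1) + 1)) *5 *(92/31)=37720/93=405.59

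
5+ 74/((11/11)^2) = 79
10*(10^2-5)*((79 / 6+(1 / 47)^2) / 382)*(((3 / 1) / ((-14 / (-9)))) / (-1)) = -106580025 / 1687676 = -63.15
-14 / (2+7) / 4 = -7 / 18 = -0.39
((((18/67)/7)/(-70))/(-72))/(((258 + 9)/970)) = 97/3506244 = 0.00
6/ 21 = 0.29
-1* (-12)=12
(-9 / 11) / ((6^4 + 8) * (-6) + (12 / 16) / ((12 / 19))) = 144 / 1376815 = 0.00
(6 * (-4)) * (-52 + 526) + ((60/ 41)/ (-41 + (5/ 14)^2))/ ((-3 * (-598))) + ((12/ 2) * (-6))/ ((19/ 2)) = -21233892100624/ 1865930131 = -11379.79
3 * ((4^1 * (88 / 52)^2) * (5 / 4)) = 7260 / 169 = 42.96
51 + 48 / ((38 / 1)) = 993 / 19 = 52.26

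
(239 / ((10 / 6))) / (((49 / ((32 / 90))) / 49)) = 3824 / 75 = 50.99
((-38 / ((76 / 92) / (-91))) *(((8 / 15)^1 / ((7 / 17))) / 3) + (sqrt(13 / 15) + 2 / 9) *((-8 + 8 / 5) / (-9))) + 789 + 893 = 32 *sqrt(195) / 675 + 1413226 / 405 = 3490.11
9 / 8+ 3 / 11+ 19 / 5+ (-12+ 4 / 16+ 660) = 653.45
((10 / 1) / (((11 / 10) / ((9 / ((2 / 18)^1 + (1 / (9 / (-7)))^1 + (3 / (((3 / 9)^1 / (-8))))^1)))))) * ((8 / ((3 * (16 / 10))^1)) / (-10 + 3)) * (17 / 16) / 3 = 6375 / 67144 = 0.09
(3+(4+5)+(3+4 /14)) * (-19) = -2033 /7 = -290.43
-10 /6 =-5 /3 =-1.67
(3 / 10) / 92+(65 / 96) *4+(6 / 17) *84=379567 / 11730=32.36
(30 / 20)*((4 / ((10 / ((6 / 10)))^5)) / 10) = 0.00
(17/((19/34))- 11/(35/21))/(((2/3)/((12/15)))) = 13578/475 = 28.59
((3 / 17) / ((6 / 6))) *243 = 42.88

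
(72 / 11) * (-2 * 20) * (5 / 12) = -1200 / 11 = -109.09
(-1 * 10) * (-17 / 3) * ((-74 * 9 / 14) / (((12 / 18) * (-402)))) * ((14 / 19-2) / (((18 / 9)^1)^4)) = -28305 / 35644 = -0.79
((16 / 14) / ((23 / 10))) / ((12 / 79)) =1580 / 483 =3.27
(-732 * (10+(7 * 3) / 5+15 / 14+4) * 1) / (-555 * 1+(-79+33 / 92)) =45423528 / 2040325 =22.26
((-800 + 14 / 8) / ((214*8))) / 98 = -3193 / 671104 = -0.00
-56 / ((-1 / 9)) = 504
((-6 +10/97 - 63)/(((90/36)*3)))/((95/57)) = -13366/2425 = -5.51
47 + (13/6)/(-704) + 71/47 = 9630109/198528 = 48.51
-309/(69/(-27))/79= 2781/1817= 1.53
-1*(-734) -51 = 683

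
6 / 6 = 1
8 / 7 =1.14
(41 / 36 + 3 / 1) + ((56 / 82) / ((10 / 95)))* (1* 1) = 15685 / 1476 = 10.63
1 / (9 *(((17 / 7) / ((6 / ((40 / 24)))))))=14 / 85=0.16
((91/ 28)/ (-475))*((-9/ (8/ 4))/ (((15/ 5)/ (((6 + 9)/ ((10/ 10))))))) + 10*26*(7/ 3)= 1383551/ 2280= 606.82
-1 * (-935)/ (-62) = -935/ 62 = -15.08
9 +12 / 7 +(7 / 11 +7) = 1413 / 77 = 18.35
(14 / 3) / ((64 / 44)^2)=847 / 384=2.21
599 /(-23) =-599 /23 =-26.04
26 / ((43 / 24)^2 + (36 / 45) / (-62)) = 8.13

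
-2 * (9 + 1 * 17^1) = -52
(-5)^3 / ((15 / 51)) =-425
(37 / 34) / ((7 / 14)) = 37 / 17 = 2.18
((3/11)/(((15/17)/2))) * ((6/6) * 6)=204/55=3.71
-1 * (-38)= 38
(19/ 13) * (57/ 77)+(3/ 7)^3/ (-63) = 371040/ 343343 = 1.08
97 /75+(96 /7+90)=55129 /525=105.01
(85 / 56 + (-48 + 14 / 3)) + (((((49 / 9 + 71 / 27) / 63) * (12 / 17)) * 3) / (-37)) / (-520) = -2584953253 / 61818120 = -41.82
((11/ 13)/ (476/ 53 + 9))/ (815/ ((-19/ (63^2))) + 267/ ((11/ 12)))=-121847/ 440072258301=-0.00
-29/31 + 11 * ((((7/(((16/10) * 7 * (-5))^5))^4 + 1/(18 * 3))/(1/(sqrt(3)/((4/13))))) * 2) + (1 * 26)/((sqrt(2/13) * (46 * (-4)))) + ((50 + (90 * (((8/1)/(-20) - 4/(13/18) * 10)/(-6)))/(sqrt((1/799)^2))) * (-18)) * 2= -9700464329/403 - 13 * sqrt(26)/184 + 2739519662508147448907429192929045 * sqrt(3)/2069007856999160311062953516335104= -24070629.16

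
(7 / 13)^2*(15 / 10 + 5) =49 / 26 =1.88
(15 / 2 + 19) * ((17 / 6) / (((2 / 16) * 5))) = 1802 / 15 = 120.13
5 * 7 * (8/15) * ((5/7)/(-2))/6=-10/9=-1.11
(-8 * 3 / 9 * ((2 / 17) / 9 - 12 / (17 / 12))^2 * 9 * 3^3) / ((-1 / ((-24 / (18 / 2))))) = -107163904 / 867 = -123603.12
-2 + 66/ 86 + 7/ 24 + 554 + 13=584173/ 1032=566.06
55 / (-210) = -0.26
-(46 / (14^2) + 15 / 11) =-1723 / 1078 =-1.60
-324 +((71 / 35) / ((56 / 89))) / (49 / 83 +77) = -4089133123 / 12622400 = -323.96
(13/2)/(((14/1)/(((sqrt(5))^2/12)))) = 65/336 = 0.19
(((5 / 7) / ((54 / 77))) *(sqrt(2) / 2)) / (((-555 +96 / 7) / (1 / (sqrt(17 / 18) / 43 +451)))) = -64210223 *sqrt(2) / 30779981201142 +3311 *sqrt(17) / 92339943603426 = -0.00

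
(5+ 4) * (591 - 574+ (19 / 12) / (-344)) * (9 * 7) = 9636.39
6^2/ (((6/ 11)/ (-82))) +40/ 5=-5404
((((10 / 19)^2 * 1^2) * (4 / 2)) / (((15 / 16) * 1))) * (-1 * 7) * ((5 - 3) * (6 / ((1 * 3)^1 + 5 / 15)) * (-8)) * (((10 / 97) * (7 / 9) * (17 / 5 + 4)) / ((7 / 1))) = 1060864 / 105051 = 10.10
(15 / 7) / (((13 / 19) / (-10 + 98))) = 25080 / 91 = 275.60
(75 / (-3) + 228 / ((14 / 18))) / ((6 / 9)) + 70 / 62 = 175051 / 434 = 403.34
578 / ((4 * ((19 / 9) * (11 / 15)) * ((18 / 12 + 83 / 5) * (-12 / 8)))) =-130050 / 37829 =-3.44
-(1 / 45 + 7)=-316 / 45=-7.02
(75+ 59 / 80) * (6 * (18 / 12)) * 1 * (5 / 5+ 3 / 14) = 827.70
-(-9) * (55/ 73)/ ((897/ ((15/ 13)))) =2475/ 283751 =0.01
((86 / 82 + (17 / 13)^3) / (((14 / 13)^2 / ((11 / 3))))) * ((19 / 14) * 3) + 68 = 2880312 / 26117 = 110.28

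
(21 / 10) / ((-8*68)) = -21 / 5440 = -0.00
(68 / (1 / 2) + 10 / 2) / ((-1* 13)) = -141 / 13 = -10.85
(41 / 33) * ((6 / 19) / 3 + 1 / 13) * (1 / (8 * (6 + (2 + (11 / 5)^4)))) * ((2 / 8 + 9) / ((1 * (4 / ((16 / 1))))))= 4740625 / 142305592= 0.03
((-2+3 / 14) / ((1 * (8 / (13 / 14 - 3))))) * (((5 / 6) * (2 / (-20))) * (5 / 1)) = -3625 / 18816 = -0.19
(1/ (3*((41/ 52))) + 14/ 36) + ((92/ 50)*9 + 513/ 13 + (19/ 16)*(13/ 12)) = 446079937/ 7675200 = 58.12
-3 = -3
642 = 642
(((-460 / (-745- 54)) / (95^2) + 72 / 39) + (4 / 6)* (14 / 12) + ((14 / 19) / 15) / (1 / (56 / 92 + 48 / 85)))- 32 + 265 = 4573339394192 / 19404733725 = 235.68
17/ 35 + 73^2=186532/ 35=5329.49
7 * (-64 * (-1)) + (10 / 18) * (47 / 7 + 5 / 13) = 370142 / 819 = 451.94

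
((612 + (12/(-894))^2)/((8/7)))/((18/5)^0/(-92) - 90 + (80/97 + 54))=-106094214436/6971136201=-15.22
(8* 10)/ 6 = 40/ 3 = 13.33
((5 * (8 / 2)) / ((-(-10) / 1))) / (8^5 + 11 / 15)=30 / 491531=0.00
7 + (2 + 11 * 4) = 53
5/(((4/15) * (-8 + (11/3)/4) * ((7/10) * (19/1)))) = -0.20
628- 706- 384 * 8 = -3150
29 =29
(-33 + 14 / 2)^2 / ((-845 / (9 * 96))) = -691.20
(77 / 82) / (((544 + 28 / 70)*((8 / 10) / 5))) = 9625 / 892816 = 0.01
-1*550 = -550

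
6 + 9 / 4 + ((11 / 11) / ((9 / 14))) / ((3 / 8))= 1339 / 108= 12.40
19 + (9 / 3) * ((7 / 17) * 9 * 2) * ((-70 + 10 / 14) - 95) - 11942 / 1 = -15575.94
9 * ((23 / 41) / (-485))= -207 / 19885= -0.01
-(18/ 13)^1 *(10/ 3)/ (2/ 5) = -150/ 13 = -11.54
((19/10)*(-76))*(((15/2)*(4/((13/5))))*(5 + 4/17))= -1927740/221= -8722.81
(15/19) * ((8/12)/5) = 2/19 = 0.11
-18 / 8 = -9 / 4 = -2.25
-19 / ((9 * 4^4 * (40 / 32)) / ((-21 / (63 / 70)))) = 133 / 864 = 0.15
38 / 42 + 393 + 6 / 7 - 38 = 7492 / 21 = 356.76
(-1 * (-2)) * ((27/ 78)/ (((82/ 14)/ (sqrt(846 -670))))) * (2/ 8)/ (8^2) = 63 * sqrt(11)/ 34112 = 0.01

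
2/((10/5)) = 1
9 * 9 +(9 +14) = 104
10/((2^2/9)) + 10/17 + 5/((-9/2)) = 6725/306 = 21.98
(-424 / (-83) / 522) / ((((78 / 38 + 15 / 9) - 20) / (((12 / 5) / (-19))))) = 53 / 698030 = 0.00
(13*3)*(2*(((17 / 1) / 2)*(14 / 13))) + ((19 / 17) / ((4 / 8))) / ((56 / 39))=340605 / 476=715.56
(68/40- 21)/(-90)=193/900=0.21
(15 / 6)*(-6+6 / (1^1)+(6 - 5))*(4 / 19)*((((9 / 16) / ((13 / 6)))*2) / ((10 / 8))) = 54 / 247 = 0.22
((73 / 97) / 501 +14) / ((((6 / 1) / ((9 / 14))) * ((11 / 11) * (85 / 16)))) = 0.28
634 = 634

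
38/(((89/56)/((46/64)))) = 3059/178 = 17.19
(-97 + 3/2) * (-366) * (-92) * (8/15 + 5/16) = -54398519/20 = -2719925.95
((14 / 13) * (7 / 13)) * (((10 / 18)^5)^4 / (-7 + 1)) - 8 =-49311495774939053607481 / 6163936387741862902107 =-8.00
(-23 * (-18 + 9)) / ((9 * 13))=23 / 13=1.77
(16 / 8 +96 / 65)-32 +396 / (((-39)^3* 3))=-2820154 / 98865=-28.53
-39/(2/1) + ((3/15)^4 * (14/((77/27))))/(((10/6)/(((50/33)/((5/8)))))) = -2947647/151250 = -19.49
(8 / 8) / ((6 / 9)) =3 / 2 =1.50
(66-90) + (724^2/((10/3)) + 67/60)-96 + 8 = 1885703/12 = 157141.92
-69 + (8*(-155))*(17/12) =-5477/3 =-1825.67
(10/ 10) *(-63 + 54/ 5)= -261/ 5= -52.20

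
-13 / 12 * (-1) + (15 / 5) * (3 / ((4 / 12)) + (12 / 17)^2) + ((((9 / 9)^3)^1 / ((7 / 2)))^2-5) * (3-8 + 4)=5862061 / 169932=34.50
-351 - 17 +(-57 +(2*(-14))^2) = 359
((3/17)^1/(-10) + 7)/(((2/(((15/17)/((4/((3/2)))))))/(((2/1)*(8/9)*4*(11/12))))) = 13057/1734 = 7.53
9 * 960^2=8294400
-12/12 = -1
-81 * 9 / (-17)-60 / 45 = 2119 / 51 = 41.55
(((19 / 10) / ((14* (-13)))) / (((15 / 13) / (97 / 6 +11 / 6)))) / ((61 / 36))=-1026 / 10675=-0.10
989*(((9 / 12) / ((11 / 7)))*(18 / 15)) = 62307 / 110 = 566.43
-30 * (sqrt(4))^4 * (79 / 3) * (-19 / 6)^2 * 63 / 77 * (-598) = 682174480 / 11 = 62015861.82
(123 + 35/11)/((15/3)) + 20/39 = 55232/2145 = 25.75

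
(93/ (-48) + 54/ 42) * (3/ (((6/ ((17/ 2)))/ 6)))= -3723/ 224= -16.62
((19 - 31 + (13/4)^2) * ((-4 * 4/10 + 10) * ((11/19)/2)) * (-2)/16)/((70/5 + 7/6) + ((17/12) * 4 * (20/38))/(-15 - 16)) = 164703/5680960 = 0.03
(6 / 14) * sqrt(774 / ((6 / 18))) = 9 * sqrt(258) / 7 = 20.65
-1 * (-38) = 38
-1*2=-2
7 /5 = 1.40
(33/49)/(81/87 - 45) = -319/20874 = -0.02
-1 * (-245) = 245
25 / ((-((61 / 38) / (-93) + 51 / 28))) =-1236900 / 89263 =-13.86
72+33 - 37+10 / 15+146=644 / 3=214.67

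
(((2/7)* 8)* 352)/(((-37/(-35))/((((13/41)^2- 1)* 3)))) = -127733760/62197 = -2053.70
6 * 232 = 1392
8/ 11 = 0.73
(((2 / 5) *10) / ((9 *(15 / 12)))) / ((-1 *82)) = -0.00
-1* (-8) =8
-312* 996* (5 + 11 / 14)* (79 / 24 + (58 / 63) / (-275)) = -79666111278 / 13475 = -5912141.84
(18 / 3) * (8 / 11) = 48 / 11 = 4.36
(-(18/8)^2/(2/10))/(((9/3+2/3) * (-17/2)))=1215/1496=0.81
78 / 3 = 26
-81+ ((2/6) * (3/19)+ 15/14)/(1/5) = -20051/266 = -75.38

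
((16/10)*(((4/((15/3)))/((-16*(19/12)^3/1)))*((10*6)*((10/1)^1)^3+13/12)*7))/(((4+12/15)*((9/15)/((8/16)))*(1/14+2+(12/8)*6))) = -132.74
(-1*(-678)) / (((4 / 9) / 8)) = 12204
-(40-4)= -36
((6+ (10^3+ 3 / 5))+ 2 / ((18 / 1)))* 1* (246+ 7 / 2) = 11302849 / 45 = 251174.42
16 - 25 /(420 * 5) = 15.99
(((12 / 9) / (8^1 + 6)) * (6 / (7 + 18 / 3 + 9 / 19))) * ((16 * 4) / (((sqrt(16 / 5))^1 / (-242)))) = -2299 * sqrt(5) / 14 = -367.19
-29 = -29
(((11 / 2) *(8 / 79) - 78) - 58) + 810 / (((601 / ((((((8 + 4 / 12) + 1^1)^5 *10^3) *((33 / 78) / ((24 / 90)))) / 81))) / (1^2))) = 93467039672900 / 49995387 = 1869513.27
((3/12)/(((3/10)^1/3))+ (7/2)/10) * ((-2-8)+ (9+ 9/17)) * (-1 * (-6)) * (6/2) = -2052/85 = -24.14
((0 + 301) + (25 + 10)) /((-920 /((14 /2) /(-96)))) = 49 /1840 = 0.03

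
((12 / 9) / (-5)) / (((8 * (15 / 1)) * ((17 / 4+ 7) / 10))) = -4 / 2025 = -0.00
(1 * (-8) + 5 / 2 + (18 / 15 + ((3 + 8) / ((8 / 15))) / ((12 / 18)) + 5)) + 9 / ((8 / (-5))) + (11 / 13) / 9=244357 / 9360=26.11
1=1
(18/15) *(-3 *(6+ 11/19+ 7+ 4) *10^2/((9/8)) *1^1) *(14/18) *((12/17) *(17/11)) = -2992640/627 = -4772.95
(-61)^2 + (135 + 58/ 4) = 7741/ 2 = 3870.50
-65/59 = -1.10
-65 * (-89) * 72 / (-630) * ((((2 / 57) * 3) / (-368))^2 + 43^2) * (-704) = 1150444824137180 / 1336783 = 860607012.61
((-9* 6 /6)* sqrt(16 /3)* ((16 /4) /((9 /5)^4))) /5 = -2000* sqrt(3) /2187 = -1.58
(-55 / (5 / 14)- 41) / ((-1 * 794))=195 / 794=0.25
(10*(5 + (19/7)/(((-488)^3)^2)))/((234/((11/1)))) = 2888731361860357805/1229023888500588544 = 2.35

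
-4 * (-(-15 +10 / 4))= -50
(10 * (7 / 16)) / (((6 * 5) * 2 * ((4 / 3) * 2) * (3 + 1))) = 7 / 1024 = 0.01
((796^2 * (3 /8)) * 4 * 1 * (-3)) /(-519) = 950424 /173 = 5493.78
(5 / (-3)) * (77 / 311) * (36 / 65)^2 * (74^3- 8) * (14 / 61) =-188707470336 / 16030495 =-11771.78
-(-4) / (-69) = -4 / 69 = -0.06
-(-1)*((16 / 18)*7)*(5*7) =1960 / 9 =217.78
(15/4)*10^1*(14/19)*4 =110.53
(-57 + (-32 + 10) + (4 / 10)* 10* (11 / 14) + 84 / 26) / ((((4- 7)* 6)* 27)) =2203 / 14742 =0.15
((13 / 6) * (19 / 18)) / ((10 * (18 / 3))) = 247 / 6480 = 0.04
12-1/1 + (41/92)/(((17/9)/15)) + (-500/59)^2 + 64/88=5215253321/59887124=87.08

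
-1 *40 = -40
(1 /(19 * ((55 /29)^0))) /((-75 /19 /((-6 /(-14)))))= -1 /175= -0.01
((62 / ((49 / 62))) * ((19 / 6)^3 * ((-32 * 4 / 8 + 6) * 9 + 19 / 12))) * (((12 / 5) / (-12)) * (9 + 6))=6993580439 / 10584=660769.13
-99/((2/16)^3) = -50688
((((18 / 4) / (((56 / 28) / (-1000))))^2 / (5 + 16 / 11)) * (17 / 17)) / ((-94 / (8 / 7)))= -222750000 / 23359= -9535.94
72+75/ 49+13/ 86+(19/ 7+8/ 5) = 1643377/ 21070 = 78.00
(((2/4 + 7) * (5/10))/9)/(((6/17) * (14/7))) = 85/144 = 0.59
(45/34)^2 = 2025/1156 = 1.75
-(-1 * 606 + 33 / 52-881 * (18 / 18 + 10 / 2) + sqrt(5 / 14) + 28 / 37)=11333531 / 1924-sqrt(70) / 14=5890.01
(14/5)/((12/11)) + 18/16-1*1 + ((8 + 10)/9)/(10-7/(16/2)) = 25499/8760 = 2.91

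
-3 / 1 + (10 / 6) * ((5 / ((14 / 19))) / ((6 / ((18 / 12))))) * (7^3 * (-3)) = -23299 / 8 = -2912.38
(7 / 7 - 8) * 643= -4501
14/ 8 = 1.75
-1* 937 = -937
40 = 40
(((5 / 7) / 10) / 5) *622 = 311 / 35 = 8.89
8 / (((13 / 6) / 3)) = 144 / 13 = 11.08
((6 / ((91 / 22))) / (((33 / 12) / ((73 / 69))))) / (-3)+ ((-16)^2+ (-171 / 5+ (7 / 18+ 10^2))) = 60655681 / 188370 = 322.00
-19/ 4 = -4.75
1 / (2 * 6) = 1 / 12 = 0.08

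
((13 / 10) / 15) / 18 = 13 / 2700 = 0.00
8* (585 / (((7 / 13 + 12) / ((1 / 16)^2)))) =7605 / 5216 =1.46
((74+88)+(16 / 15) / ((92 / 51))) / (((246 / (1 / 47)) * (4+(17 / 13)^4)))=267016789 / 131477138475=0.00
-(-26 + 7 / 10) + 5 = 30.30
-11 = -11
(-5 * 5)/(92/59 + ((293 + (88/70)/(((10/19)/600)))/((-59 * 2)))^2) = -17056900/147062777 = -0.12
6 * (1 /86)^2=3 /3698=0.00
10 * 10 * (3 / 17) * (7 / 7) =300 / 17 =17.65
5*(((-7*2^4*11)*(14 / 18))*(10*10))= -4312000 / 9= -479111.11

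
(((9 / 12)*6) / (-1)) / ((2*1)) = -9 / 4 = -2.25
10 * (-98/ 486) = -490/ 243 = -2.02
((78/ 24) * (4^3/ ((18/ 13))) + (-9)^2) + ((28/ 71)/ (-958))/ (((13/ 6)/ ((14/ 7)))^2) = 11960573057/ 51727689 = 231.22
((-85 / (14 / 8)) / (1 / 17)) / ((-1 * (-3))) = -275.24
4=4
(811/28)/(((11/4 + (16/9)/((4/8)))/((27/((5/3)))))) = 591219/7945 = 74.41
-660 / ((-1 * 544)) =165 / 136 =1.21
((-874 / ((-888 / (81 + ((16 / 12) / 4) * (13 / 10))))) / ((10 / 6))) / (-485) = -1067591 / 10767000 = -0.10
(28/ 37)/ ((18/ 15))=70/ 111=0.63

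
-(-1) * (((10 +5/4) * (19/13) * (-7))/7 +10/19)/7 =-15725/6916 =-2.27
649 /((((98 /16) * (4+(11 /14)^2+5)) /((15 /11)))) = 5664 /377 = 15.02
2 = 2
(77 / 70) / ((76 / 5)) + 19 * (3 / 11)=8785 / 1672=5.25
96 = 96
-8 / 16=-0.50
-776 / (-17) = 776 / 17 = 45.65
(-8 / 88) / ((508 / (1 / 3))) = -1 / 16764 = -0.00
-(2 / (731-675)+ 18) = -505 / 28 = -18.04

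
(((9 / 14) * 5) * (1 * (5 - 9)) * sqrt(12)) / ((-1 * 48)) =15 * sqrt(3) / 28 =0.93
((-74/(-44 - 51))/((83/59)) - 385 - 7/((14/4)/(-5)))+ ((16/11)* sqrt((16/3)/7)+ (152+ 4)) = -1722449/7885+ 64* sqrt(21)/231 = -217.18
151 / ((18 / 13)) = 1963 / 18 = 109.06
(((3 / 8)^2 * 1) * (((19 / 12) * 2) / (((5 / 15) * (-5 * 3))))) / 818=-57 / 523520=-0.00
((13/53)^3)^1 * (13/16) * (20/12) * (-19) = -2713295/7146096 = -0.38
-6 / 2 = -3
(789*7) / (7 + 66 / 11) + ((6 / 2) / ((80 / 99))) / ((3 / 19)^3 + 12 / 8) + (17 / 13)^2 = 1534209613 / 3576040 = 429.02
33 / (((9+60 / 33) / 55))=19965 / 119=167.77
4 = 4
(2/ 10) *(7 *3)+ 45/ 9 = 46/ 5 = 9.20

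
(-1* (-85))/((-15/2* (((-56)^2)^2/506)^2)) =-1088153/36268991840256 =-0.00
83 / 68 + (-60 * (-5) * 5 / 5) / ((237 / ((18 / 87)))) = 230953 / 155788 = 1.48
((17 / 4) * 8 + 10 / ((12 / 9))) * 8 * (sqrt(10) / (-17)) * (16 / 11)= -5312 * sqrt(10) / 187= -89.83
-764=-764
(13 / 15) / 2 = 13 / 30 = 0.43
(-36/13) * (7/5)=-252/65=-3.88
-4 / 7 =-0.57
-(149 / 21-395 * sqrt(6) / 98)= -149 / 21+395 * sqrt(6) / 98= 2.78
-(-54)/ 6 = 9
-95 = -95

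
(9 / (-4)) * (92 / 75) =-2.76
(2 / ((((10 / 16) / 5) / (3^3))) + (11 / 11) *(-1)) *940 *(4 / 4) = 405140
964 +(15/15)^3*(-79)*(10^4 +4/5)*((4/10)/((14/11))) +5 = -247336.58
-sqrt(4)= -2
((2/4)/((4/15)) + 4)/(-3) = -47/24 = -1.96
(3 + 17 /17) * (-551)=-2204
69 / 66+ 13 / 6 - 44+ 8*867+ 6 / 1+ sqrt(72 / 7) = 6*sqrt(14) / 7+ 227740 / 33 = 6904.42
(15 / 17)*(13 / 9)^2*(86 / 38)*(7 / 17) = 254345 / 148257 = 1.72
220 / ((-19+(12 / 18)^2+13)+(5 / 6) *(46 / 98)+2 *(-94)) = -1.14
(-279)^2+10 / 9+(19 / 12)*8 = 700693 / 9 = 77854.78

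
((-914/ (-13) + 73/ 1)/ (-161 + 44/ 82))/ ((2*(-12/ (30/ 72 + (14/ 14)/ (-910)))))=2139667/ 138363680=0.02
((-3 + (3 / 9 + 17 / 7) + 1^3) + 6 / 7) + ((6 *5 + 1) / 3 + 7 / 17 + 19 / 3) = 2225 / 119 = 18.70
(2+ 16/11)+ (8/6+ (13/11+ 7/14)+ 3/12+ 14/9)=3277/396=8.28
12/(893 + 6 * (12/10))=60/4501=0.01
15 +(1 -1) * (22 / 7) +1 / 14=15.07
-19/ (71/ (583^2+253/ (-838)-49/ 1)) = -5410927673/ 59498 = -90943.02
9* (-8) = -72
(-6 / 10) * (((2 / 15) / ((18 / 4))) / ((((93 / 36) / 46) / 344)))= -253184 / 2325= -108.90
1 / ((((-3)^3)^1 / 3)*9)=-1 / 81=-0.01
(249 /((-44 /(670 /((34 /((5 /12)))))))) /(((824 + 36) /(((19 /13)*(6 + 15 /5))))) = -0.71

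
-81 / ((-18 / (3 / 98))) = 27 / 196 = 0.14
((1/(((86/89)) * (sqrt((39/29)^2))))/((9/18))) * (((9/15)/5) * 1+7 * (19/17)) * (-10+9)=-8713456/712725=-12.23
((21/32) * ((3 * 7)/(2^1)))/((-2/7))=-3087/128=-24.12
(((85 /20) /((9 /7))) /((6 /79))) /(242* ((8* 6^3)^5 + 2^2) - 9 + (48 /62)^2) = 9034361 /773946954308654460790056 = 0.00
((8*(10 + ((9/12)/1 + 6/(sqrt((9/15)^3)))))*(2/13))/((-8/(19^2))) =-7220*sqrt(15)/39 - 15523/26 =-1314.04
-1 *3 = -3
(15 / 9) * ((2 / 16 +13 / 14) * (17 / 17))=295 / 168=1.76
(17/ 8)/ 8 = 17/ 64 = 0.27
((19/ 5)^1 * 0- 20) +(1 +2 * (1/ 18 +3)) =-116/ 9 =-12.89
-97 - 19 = -116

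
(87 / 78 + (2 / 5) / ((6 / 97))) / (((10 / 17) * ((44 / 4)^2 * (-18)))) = -50269 / 8494200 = -0.01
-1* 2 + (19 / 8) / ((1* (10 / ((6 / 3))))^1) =-61 / 40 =-1.52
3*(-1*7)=-21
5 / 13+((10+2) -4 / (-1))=213 / 13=16.38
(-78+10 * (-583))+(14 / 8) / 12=-5907.85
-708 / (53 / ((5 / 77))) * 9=-31860 / 4081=-7.81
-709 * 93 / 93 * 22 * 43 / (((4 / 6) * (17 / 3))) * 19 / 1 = -57346047 / 17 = -3373296.88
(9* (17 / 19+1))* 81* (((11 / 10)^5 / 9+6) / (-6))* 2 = -1351335393 / 475000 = -2844.92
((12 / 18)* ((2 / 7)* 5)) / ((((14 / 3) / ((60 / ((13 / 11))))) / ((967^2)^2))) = 5770983490278600 / 637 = 9059628713153.22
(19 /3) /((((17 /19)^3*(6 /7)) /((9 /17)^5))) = 5985252567 /13951514882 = 0.43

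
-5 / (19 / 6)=-1.58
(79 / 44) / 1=1.80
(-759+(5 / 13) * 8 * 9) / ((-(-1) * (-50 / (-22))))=-104577 / 325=-321.78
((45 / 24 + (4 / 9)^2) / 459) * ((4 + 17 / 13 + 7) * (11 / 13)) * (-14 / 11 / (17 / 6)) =-0.02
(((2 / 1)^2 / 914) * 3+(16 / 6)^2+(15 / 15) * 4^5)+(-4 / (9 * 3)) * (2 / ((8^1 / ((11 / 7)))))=89056267 / 86373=1031.07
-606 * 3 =-1818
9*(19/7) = 171/7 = 24.43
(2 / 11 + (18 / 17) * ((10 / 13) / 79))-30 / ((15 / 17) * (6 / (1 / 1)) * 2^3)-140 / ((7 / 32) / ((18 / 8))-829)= -95537375281 / 275080232856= -0.35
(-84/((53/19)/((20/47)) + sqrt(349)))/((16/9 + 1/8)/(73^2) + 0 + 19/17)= 172879100231040/107418328315373-26372564467200 * sqrt(349)/107418328315373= -2.98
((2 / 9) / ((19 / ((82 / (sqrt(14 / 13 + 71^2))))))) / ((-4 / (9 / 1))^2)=123*sqrt(94679) / 553508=0.07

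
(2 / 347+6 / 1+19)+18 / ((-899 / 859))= 2435309 / 311953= 7.81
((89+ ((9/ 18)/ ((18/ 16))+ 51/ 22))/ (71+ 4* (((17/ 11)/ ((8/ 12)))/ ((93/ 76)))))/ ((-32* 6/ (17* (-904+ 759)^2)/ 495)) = -1076106.73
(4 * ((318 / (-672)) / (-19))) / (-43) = -53 / 22876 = -0.00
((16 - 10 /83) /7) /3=0.76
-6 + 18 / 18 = -5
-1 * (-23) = 23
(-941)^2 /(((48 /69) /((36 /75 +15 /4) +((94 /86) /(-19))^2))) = 5754812903233061 /1067982400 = 5388490.39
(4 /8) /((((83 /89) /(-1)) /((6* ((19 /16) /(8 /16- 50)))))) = 1691 /21912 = 0.08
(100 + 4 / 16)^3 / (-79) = -64481201 / 5056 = -12753.40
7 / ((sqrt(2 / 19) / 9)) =63* sqrt(38) / 2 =194.18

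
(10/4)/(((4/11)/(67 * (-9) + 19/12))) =-396935/96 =-4134.74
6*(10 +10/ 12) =65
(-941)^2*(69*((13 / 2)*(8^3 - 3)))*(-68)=-13745748364842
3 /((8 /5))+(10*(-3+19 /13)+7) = -677 /104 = -6.51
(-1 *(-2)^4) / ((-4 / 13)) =52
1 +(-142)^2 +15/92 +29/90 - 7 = 83456129/4140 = 20158.49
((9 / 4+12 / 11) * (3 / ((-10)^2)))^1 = 441 / 4400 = 0.10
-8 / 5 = -1.60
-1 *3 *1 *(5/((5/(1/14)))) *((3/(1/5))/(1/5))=-225/14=-16.07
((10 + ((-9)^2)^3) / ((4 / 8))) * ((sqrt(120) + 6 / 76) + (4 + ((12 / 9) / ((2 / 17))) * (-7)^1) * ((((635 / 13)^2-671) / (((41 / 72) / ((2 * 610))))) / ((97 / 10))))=-387314430827825348511 / 12770147 + 2125804 * sqrt(30)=-30329665127466.12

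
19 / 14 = 1.36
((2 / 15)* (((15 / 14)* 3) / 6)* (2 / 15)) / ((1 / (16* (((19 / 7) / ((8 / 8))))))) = 304 / 735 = 0.41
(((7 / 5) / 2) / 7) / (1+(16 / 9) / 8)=9 / 110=0.08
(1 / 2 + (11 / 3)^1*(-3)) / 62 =-0.17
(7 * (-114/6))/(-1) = 133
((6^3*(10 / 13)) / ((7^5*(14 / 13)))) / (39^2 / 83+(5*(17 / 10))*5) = 0.00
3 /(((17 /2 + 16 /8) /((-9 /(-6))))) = 3 /7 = 0.43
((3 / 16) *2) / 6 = 1 / 16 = 0.06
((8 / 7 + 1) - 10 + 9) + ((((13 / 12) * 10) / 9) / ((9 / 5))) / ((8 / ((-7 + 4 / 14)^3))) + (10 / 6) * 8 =-14437259 / 1333584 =-10.83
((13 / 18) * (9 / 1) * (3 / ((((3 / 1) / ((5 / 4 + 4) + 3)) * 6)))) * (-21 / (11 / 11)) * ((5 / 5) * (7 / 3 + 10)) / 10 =-231.48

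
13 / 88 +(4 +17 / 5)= 3321 / 440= 7.55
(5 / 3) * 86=430 / 3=143.33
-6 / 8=-3 / 4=-0.75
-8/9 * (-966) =2576/3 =858.67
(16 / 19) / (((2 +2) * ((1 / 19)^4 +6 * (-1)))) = -27436 / 781925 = -0.04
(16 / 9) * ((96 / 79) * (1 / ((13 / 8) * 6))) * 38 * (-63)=-544768 / 1027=-530.45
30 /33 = 10 /11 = 0.91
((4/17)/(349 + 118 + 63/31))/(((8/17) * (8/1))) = 31/232640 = 0.00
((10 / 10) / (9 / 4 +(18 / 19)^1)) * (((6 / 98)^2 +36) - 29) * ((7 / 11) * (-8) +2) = -43452544 / 6417873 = -6.77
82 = 82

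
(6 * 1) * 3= 18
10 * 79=790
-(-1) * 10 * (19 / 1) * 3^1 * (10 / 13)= 5700 / 13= 438.46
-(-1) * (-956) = -956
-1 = -1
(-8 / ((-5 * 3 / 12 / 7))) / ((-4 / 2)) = -112 / 5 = -22.40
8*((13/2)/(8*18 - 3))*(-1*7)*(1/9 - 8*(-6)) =-157612/1269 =-124.20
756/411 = 252/137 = 1.84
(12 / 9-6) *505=-7070 / 3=-2356.67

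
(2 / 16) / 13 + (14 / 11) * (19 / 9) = 27763 / 10296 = 2.70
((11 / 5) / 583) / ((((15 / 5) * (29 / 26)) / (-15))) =-0.02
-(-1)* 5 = 5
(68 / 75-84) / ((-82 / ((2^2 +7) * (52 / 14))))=21736 / 525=41.40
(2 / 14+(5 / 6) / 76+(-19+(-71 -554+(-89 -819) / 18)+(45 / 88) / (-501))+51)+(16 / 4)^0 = -5649312115 / 8795556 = -642.29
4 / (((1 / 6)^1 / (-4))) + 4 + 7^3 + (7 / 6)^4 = 327697 / 1296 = 252.85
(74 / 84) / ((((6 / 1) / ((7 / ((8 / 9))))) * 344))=37 / 11008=0.00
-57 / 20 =-2.85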